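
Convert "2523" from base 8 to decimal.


Input: "2523" in base 8
Positional expansion:
  Digit '2' (value 2) x 8^3 = 1024
  Digit '5' (value 5) x 8^2 = 320
  Digit '2' (value 2) x 8^1 = 16
  Digit '3' (value 3) x 8^0 = 3
Sum = 1363

1363


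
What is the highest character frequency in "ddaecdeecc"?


Input: ddaecdeecc
Character counts:
  'a': 1
  'c': 3
  'd': 3
  'e': 3
Maximum frequency: 3

3


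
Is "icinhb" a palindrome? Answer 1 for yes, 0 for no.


Input: icinhb
Reversed: bhnici
  Compare pos 0 ('i') with pos 5 ('b'): MISMATCH
  Compare pos 1 ('c') with pos 4 ('h'): MISMATCH
  Compare pos 2 ('i') with pos 3 ('n'): MISMATCH
Result: not a palindrome

0


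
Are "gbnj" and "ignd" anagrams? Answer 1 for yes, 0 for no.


Strings: "gbnj", "ignd"
Sorted first:  bgjn
Sorted second: dgin
Differ at position 0: 'b' vs 'd' => not anagrams

0


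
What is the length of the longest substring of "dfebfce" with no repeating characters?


Input: "dfebfce"
Sliding window (track last position of each char):
  Position 0 ('d'): window [0,0] length 1 -- new best
  Position 1 ('f'): window [0,1] length 2 -- new best
  Position 2 ('e'): window [0,2] length 3 -- new best
  Position 3 ('b'): window [0,3] length 4 -- new best
  Position 4 ('f'): repeat (last at 1), move window start to 2
  Position 4 ('f'): window [2,4] length 3
  Position 5 ('c'): window [2,5] length 4
  Position 6 ('e'): repeat (last at 2), move window start to 3
  Position 6 ('e'): window [3,6] length 4
Longest substring with no repeats: "dfeb" with length 4

4


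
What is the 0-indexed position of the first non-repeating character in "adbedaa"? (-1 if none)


Input: adbedaa
Character frequencies:
  'a': 3
  'b': 1
  'd': 2
  'e': 1
Scanning left to right for freq == 1:
  Position 0 ('a'): freq=3, skip
  Position 1 ('d'): freq=2, skip
  Position 2 ('b'): unique! => answer = 2

2


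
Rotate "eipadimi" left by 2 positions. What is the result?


Input: "eipadimi", rotate left by 2
First 2 characters: "ei"
Remaining characters: "padimi"
Concatenate remaining + first: "padimi" + "ei" = "padimiei"

padimiei


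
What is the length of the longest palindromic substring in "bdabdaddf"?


Input: "bdabdaddf"
Checking substrings for palindromes:
  [4:7] "dad" (len 3) => palindrome
  [6:8] "dd" (len 2) => palindrome
Longest palindromic substring: "dad" with length 3

3


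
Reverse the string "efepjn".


Input: efepjn
Reading characters right to left:
  Position 5: 'n'
  Position 4: 'j'
  Position 3: 'p'
  Position 2: 'e'
  Position 1: 'f'
  Position 0: 'e'
Reversed: njpefe

njpefe


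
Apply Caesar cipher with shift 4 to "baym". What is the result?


Caesar cipher: shift "baym" by 4
  'b' (pos 1) + 4 = pos 5 = 'f'
  'a' (pos 0) + 4 = pos 4 = 'e'
  'y' (pos 24) + 4 = pos 2 = 'c'
  'm' (pos 12) + 4 = pos 16 = 'q'
Result: fecq

fecq


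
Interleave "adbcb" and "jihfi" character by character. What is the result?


Interleaving "adbcb" and "jihfi":
  Position 0: 'a' from first, 'j' from second => "aj"
  Position 1: 'd' from first, 'i' from second => "di"
  Position 2: 'b' from first, 'h' from second => "bh"
  Position 3: 'c' from first, 'f' from second => "cf"
  Position 4: 'b' from first, 'i' from second => "bi"
Result: ajdibhcfbi

ajdibhcfbi


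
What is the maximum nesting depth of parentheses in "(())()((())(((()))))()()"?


Input: "(())()((())(((()))))()()"
Tracking depth:
  Position 0 '(': depth becomes 1
  Position 1 '(': depth becomes 2
  Position 2 ')': depth becomes 1
  Position 3 ')': depth becomes 0
  Position 4 '(': depth becomes 1
  Position 5 ')': depth becomes 0
  Position 6 '(': depth becomes 1
  Position 7 '(': depth becomes 2
  Position 8 '(': depth becomes 3
  Position 9 ')': depth becomes 2
  Position 10 ')': depth becomes 1
  Position 11 '(': depth becomes 2
  Position 12 '(': depth becomes 3
  Position 13 '(': depth becomes 4
  Position 14 '(': depth becomes 5
  Position 15 ')': depth becomes 4
  Position 16 ')': depth becomes 3
  Position 17 ')': depth becomes 2
  Position 18 ')': depth becomes 1
  Position 19 ')': depth becomes 0
  Position 20 '(': depth becomes 1
  Position 21 ')': depth becomes 0
  Position 22 '(': depth becomes 1
  Position 23 ')': depth becomes 0
Maximum depth reached: 5

5


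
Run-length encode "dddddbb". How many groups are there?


Input: dddddbb
Scanning for consecutive runs:
  Group 1: 'd' x 5 (positions 0-4)
  Group 2: 'b' x 2 (positions 5-6)
Total groups: 2

2


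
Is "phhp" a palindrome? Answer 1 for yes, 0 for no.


Input: phhp
Reversed: phhp
  Compare pos 0 ('p') with pos 3 ('p'): match
  Compare pos 1 ('h') with pos 2 ('h'): match
Result: palindrome

1


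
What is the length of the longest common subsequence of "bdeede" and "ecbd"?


LCS of "bdeede" and "ecbd"
DP table:
           e    c    b    d
      0    0    0    0    0
  b   0    0    0    1    1
  d   0    0    0    1    2
  e   0    1    1    1    2
  e   0    1    1    1    2
  d   0    1    1    1    2
  e   0    1    1    1    2
LCS length = dp[6][4] = 2

2


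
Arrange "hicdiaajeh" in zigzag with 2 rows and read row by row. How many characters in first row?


Zigzag "hicdiaajeh" into 2 rows:
Placing characters:
  'h' => row 0
  'i' => row 1
  'c' => row 0
  'd' => row 1
  'i' => row 0
  'a' => row 1
  'a' => row 0
  'j' => row 1
  'e' => row 0
  'h' => row 1
Rows:
  Row 0: "hciae"
  Row 1: "idajh"
First row length: 5

5


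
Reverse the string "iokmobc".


Input: iokmobc
Reading characters right to left:
  Position 6: 'c'
  Position 5: 'b'
  Position 4: 'o'
  Position 3: 'm'
  Position 2: 'k'
  Position 1: 'o'
  Position 0: 'i'
Reversed: cbomkoi

cbomkoi


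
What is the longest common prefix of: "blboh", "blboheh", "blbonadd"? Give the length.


Words: blboh, blboheh, blbonadd
  Position 0: all 'b' => match
  Position 1: all 'l' => match
  Position 2: all 'b' => match
  Position 3: all 'o' => match
  Position 4: ('h', 'h', 'n') => mismatch, stop
LCP = "blbo" (length 4)

4


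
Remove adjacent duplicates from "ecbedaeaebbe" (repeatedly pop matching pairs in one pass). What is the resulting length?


Input: ecbedaeaebbe
Stack-based adjacent duplicate removal:
  Read 'e': push. Stack: e
  Read 'c': push. Stack: ec
  Read 'b': push. Stack: ecb
  Read 'e': push. Stack: ecbe
  Read 'd': push. Stack: ecbed
  Read 'a': push. Stack: ecbeda
  Read 'e': push. Stack: ecbedae
  Read 'a': push. Stack: ecbedaea
  Read 'e': push. Stack: ecbedaeae
  Read 'b': push. Stack: ecbedaeaeb
  Read 'b': matches stack top 'b' => pop. Stack: ecbedaeae
  Read 'e': matches stack top 'e' => pop. Stack: ecbedaea
Final stack: "ecbedaea" (length 8)

8


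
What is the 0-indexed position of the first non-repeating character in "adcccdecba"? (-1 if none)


Input: adcccdecba
Character frequencies:
  'a': 2
  'b': 1
  'c': 4
  'd': 2
  'e': 1
Scanning left to right for freq == 1:
  Position 0 ('a'): freq=2, skip
  Position 1 ('d'): freq=2, skip
  Position 2 ('c'): freq=4, skip
  Position 3 ('c'): freq=4, skip
  Position 4 ('c'): freq=4, skip
  Position 5 ('d'): freq=2, skip
  Position 6 ('e'): unique! => answer = 6

6


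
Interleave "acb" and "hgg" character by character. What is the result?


Interleaving "acb" and "hgg":
  Position 0: 'a' from first, 'h' from second => "ah"
  Position 1: 'c' from first, 'g' from second => "cg"
  Position 2: 'b' from first, 'g' from second => "bg"
Result: ahcgbg

ahcgbg


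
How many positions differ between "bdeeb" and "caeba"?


Comparing "bdeeb" and "caeba" position by position:
  Position 0: 'b' vs 'c' => DIFFER
  Position 1: 'd' vs 'a' => DIFFER
  Position 2: 'e' vs 'e' => same
  Position 3: 'e' vs 'b' => DIFFER
  Position 4: 'b' vs 'a' => DIFFER
Positions that differ: 4

4


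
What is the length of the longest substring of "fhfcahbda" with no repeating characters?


Input: "fhfcahbda"
Sliding window (track last position of each char):
  Position 0 ('f'): window [0,0] length 1 -- new best
  Position 1 ('h'): window [0,1] length 2 -- new best
  Position 2 ('f'): repeat (last at 0), move window start to 1
  Position 2 ('f'): window [1,2] length 2
  Position 3 ('c'): window [1,3] length 3 -- new best
  Position 4 ('a'): window [1,4] length 4 -- new best
  Position 5 ('h'): repeat (last at 1), move window start to 2
  Position 5 ('h'): window [2,5] length 4
  Position 6 ('b'): window [2,6] length 5 -- new best
  Position 7 ('d'): window [2,7] length 6 -- new best
  Position 8 ('a'): repeat (last at 4), move window start to 5
  Position 8 ('a'): window [5,8] length 4
Longest substring with no repeats: "fcahbd" with length 6

6


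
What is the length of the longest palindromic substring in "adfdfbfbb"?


Input: "adfdfbfbb"
Checking substrings for palindromes:
  [1:4] "dfd" (len 3) => palindrome
  [2:5] "fdf" (len 3) => palindrome
  [4:7] "fbf" (len 3) => palindrome
  [5:8] "bfb" (len 3) => palindrome
  [7:9] "bb" (len 2) => palindrome
Longest palindromic substring: "dfd" with length 3

3


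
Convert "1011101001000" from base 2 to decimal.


Input: "1011101001000" in base 2
Positional expansion:
  Digit '1' (value 1) x 2^12 = 4096
  Digit '0' (value 0) x 2^11 = 0
  Digit '1' (value 1) x 2^10 = 1024
  Digit '1' (value 1) x 2^9 = 512
  Digit '1' (value 1) x 2^8 = 256
  Digit '0' (value 0) x 2^7 = 0
  Digit '1' (value 1) x 2^6 = 64
  Digit '0' (value 0) x 2^5 = 0
  Digit '0' (value 0) x 2^4 = 0
  Digit '1' (value 1) x 2^3 = 8
  Digit '0' (value 0) x 2^2 = 0
  Digit '0' (value 0) x 2^1 = 0
  Digit '0' (value 0) x 2^0 = 0
Sum = 5960

5960


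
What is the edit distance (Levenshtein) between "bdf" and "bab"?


Computing edit distance: "bdf" -> "bab"
DP table:
           b    a    b
      0    1    2    3
  b   1    0    1    2
  d   2    1    1    2
  f   3    2    2    2
Edit distance = dp[3][3] = 2

2


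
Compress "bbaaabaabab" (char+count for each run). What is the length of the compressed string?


Input: bbaaabaabab
Runs:
  'b' x 2 => "b2"
  'a' x 3 => "a3"
  'b' x 1 => "b1"
  'a' x 2 => "a2"
  'b' x 1 => "b1"
  'a' x 1 => "a1"
  'b' x 1 => "b1"
Compressed: "b2a3b1a2b1a1b1"
Compressed length: 14

14


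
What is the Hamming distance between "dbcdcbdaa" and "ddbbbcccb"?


Comparing "dbcdcbdaa" and "ddbbbcccb" position by position:
  Position 0: 'd' vs 'd' => same
  Position 1: 'b' vs 'd' => differ
  Position 2: 'c' vs 'b' => differ
  Position 3: 'd' vs 'b' => differ
  Position 4: 'c' vs 'b' => differ
  Position 5: 'b' vs 'c' => differ
  Position 6: 'd' vs 'c' => differ
  Position 7: 'a' vs 'c' => differ
  Position 8: 'a' vs 'b' => differ
Total differences (Hamming distance): 8

8


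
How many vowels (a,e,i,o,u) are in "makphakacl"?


Input: makphakacl
Checking each character:
  'm' at position 0: consonant
  'a' at position 1: vowel (running total: 1)
  'k' at position 2: consonant
  'p' at position 3: consonant
  'h' at position 4: consonant
  'a' at position 5: vowel (running total: 2)
  'k' at position 6: consonant
  'a' at position 7: vowel (running total: 3)
  'c' at position 8: consonant
  'l' at position 9: consonant
Total vowels: 3

3


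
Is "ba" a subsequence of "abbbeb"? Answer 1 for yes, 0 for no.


Check if "ba" is a subsequence of "abbbeb"
Greedy scan:
  Position 0 ('a'): no match needed
  Position 1 ('b'): matches sub[0] = 'b'
  Position 2 ('b'): no match needed
  Position 3 ('b'): no match needed
  Position 4 ('e'): no match needed
  Position 5 ('b'): no match needed
Only matched 1/2 characters => not a subsequence

0


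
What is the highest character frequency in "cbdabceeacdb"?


Input: cbdabceeacdb
Character counts:
  'a': 2
  'b': 3
  'c': 3
  'd': 2
  'e': 2
Maximum frequency: 3

3


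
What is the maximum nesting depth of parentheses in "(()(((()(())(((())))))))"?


Input: "(()(((()(())(((())))))))"
Tracking depth:
  Position 0 '(': depth becomes 1
  Position 1 '(': depth becomes 2
  Position 2 ')': depth becomes 1
  Position 3 '(': depth becomes 2
  Position 4 '(': depth becomes 3
  Position 5 '(': depth becomes 4
  Position 6 '(': depth becomes 5
  Position 7 ')': depth becomes 4
  Position 8 '(': depth becomes 5
  Position 9 '(': depth becomes 6
  Position 10 ')': depth becomes 5
  Position 11 ')': depth becomes 4
  Position 12 '(': depth becomes 5
  Position 13 '(': depth becomes 6
  Position 14 '(': depth becomes 7
  Position 15 '(': depth becomes 8
  Position 16 ')': depth becomes 7
  Position 17 ')': depth becomes 6
  Position 18 ')': depth becomes 5
  Position 19 ')': depth becomes 4
  Position 20 ')': depth becomes 3
  Position 21 ')': depth becomes 2
  Position 22 ')': depth becomes 1
  Position 23 ')': depth becomes 0
Maximum depth reached: 8

8


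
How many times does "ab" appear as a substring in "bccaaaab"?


Searching for "ab" in "bccaaaab"
Scanning each position:
  Position 0: "bc" => no
  Position 1: "cc" => no
  Position 2: "ca" => no
  Position 3: "aa" => no
  Position 4: "aa" => no
  Position 5: "aa" => no
  Position 6: "ab" => MATCH
Total occurrences: 1

1


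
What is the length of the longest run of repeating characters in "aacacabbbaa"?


Input: "aacacabbbaa"
Scanning for longest run:
  Position 1 ('a'): continues run of 'a', length=2
  Position 2 ('c'): new char, reset run to 1
  Position 3 ('a'): new char, reset run to 1
  Position 4 ('c'): new char, reset run to 1
  Position 5 ('a'): new char, reset run to 1
  Position 6 ('b'): new char, reset run to 1
  Position 7 ('b'): continues run of 'b', length=2
  Position 8 ('b'): continues run of 'b', length=3
  Position 9 ('a'): new char, reset run to 1
  Position 10 ('a'): continues run of 'a', length=2
Longest run: 'b' with length 3

3


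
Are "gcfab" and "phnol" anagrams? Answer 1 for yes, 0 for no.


Strings: "gcfab", "phnol"
Sorted first:  abcfg
Sorted second: hlnop
Differ at position 0: 'a' vs 'h' => not anagrams

0


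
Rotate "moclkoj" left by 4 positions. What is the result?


Input: "moclkoj", rotate left by 4
First 4 characters: "mocl"
Remaining characters: "koj"
Concatenate remaining + first: "koj" + "mocl" = "kojmocl"

kojmocl


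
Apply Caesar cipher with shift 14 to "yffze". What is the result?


Caesar cipher: shift "yffze" by 14
  'y' (pos 24) + 14 = pos 12 = 'm'
  'f' (pos 5) + 14 = pos 19 = 't'
  'f' (pos 5) + 14 = pos 19 = 't'
  'z' (pos 25) + 14 = pos 13 = 'n'
  'e' (pos 4) + 14 = pos 18 = 's'
Result: mttns

mttns


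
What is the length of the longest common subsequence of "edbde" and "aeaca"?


LCS of "edbde" and "aeaca"
DP table:
           a    e    a    c    a
      0    0    0    0    0    0
  e   0    0    1    1    1    1
  d   0    0    1    1    1    1
  b   0    0    1    1    1    1
  d   0    0    1    1    1    1
  e   0    0    1    1    1    1
LCS length = dp[5][5] = 1

1


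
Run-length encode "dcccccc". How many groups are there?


Input: dcccccc
Scanning for consecutive runs:
  Group 1: 'd' x 1 (positions 0-0)
  Group 2: 'c' x 6 (positions 1-6)
Total groups: 2

2


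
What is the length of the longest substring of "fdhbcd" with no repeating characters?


Input: "fdhbcd"
Sliding window (track last position of each char):
  Position 0 ('f'): window [0,0] length 1 -- new best
  Position 1 ('d'): window [0,1] length 2 -- new best
  Position 2 ('h'): window [0,2] length 3 -- new best
  Position 3 ('b'): window [0,3] length 4 -- new best
  Position 4 ('c'): window [0,4] length 5 -- new best
  Position 5 ('d'): repeat (last at 1), move window start to 2
  Position 5 ('d'): window [2,5] length 4
Longest substring with no repeats: "fdhbc" with length 5

5


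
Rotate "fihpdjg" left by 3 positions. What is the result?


Input: "fihpdjg", rotate left by 3
First 3 characters: "fih"
Remaining characters: "pdjg"
Concatenate remaining + first: "pdjg" + "fih" = "pdjgfih"

pdjgfih


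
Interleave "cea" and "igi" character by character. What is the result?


Interleaving "cea" and "igi":
  Position 0: 'c' from first, 'i' from second => "ci"
  Position 1: 'e' from first, 'g' from second => "eg"
  Position 2: 'a' from first, 'i' from second => "ai"
Result: ciegai

ciegai


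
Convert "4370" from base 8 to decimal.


Input: "4370" in base 8
Positional expansion:
  Digit '4' (value 4) x 8^3 = 2048
  Digit '3' (value 3) x 8^2 = 192
  Digit '7' (value 7) x 8^1 = 56
  Digit '0' (value 0) x 8^0 = 0
Sum = 2296

2296


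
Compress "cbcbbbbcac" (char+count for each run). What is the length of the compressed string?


Input: cbcbbbbcac
Runs:
  'c' x 1 => "c1"
  'b' x 1 => "b1"
  'c' x 1 => "c1"
  'b' x 4 => "b4"
  'c' x 1 => "c1"
  'a' x 1 => "a1"
  'c' x 1 => "c1"
Compressed: "c1b1c1b4c1a1c1"
Compressed length: 14

14


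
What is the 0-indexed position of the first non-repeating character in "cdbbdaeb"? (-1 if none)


Input: cdbbdaeb
Character frequencies:
  'a': 1
  'b': 3
  'c': 1
  'd': 2
  'e': 1
Scanning left to right for freq == 1:
  Position 0 ('c'): unique! => answer = 0

0


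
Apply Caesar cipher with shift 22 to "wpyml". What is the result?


Caesar cipher: shift "wpyml" by 22
  'w' (pos 22) + 22 = pos 18 = 's'
  'p' (pos 15) + 22 = pos 11 = 'l'
  'y' (pos 24) + 22 = pos 20 = 'u'
  'm' (pos 12) + 22 = pos 8 = 'i'
  'l' (pos 11) + 22 = pos 7 = 'h'
Result: sluih

sluih


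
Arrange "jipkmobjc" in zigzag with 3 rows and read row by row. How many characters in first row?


Zigzag "jipkmobjc" into 3 rows:
Placing characters:
  'j' => row 0
  'i' => row 1
  'p' => row 2
  'k' => row 1
  'm' => row 0
  'o' => row 1
  'b' => row 2
  'j' => row 1
  'c' => row 0
Rows:
  Row 0: "jmc"
  Row 1: "ikoj"
  Row 2: "pb"
First row length: 3

3


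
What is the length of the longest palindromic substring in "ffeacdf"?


Input: "ffeacdf"
Checking substrings for palindromes:
  [0:2] "ff" (len 2) => palindrome
Longest palindromic substring: "ff" with length 2

2


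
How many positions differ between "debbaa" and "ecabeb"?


Comparing "debbaa" and "ecabeb" position by position:
  Position 0: 'd' vs 'e' => DIFFER
  Position 1: 'e' vs 'c' => DIFFER
  Position 2: 'b' vs 'a' => DIFFER
  Position 3: 'b' vs 'b' => same
  Position 4: 'a' vs 'e' => DIFFER
  Position 5: 'a' vs 'b' => DIFFER
Positions that differ: 5

5


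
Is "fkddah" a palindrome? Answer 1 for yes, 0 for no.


Input: fkddah
Reversed: haddkf
  Compare pos 0 ('f') with pos 5 ('h'): MISMATCH
  Compare pos 1 ('k') with pos 4 ('a'): MISMATCH
  Compare pos 2 ('d') with pos 3 ('d'): match
Result: not a palindrome

0


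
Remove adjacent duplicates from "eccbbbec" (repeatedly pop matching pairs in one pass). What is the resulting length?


Input: eccbbbec
Stack-based adjacent duplicate removal:
  Read 'e': push. Stack: e
  Read 'c': push. Stack: ec
  Read 'c': matches stack top 'c' => pop. Stack: e
  Read 'b': push. Stack: eb
  Read 'b': matches stack top 'b' => pop. Stack: e
  Read 'b': push. Stack: eb
  Read 'e': push. Stack: ebe
  Read 'c': push. Stack: ebec
Final stack: "ebec" (length 4)

4


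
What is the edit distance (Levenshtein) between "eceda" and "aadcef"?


Computing edit distance: "eceda" -> "aadcef"
DP table:
           a    a    d    c    e    f
      0    1    2    3    4    5    6
  e   1    1    2    3    4    4    5
  c   2    2    2    3    3    4    5
  e   3    3    3    3    4    3    4
  d   4    4    4    3    4    4    4
  a   5    4    4    4    4    5    5
Edit distance = dp[5][6] = 5

5


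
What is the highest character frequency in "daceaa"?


Input: daceaa
Character counts:
  'a': 3
  'c': 1
  'd': 1
  'e': 1
Maximum frequency: 3

3


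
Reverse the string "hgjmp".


Input: hgjmp
Reading characters right to left:
  Position 4: 'p'
  Position 3: 'm'
  Position 2: 'j'
  Position 1: 'g'
  Position 0: 'h'
Reversed: pmjgh

pmjgh


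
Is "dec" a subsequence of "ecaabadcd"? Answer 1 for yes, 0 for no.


Check if "dec" is a subsequence of "ecaabadcd"
Greedy scan:
  Position 0 ('e'): no match needed
  Position 1 ('c'): no match needed
  Position 2 ('a'): no match needed
  Position 3 ('a'): no match needed
  Position 4 ('b'): no match needed
  Position 5 ('a'): no match needed
  Position 6 ('d'): matches sub[0] = 'd'
  Position 7 ('c'): no match needed
  Position 8 ('d'): no match needed
Only matched 1/3 characters => not a subsequence

0


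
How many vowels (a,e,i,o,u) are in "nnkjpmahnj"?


Input: nnkjpmahnj
Checking each character:
  'n' at position 0: consonant
  'n' at position 1: consonant
  'k' at position 2: consonant
  'j' at position 3: consonant
  'p' at position 4: consonant
  'm' at position 5: consonant
  'a' at position 6: vowel (running total: 1)
  'h' at position 7: consonant
  'n' at position 8: consonant
  'j' at position 9: consonant
Total vowels: 1

1


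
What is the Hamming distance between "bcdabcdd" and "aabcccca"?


Comparing "bcdabcdd" and "aabcccca" position by position:
  Position 0: 'b' vs 'a' => differ
  Position 1: 'c' vs 'a' => differ
  Position 2: 'd' vs 'b' => differ
  Position 3: 'a' vs 'c' => differ
  Position 4: 'b' vs 'c' => differ
  Position 5: 'c' vs 'c' => same
  Position 6: 'd' vs 'c' => differ
  Position 7: 'd' vs 'a' => differ
Total differences (Hamming distance): 7

7


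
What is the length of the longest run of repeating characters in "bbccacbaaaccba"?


Input: "bbccacbaaaccba"
Scanning for longest run:
  Position 1 ('b'): continues run of 'b', length=2
  Position 2 ('c'): new char, reset run to 1
  Position 3 ('c'): continues run of 'c', length=2
  Position 4 ('a'): new char, reset run to 1
  Position 5 ('c'): new char, reset run to 1
  Position 6 ('b'): new char, reset run to 1
  Position 7 ('a'): new char, reset run to 1
  Position 8 ('a'): continues run of 'a', length=2
  Position 9 ('a'): continues run of 'a', length=3
  Position 10 ('c'): new char, reset run to 1
  Position 11 ('c'): continues run of 'c', length=2
  Position 12 ('b'): new char, reset run to 1
  Position 13 ('a'): new char, reset run to 1
Longest run: 'a' with length 3

3


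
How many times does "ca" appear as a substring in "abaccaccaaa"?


Searching for "ca" in "abaccaccaaa"
Scanning each position:
  Position 0: "ab" => no
  Position 1: "ba" => no
  Position 2: "ac" => no
  Position 3: "cc" => no
  Position 4: "ca" => MATCH
  Position 5: "ac" => no
  Position 6: "cc" => no
  Position 7: "ca" => MATCH
  Position 8: "aa" => no
  Position 9: "aa" => no
Total occurrences: 2

2


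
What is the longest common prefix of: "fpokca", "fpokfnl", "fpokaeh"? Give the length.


Words: fpokca, fpokfnl, fpokaeh
  Position 0: all 'f' => match
  Position 1: all 'p' => match
  Position 2: all 'o' => match
  Position 3: all 'k' => match
  Position 4: ('c', 'f', 'a') => mismatch, stop
LCP = "fpok" (length 4)

4


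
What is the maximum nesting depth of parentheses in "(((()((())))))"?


Input: "(((()((())))))"
Tracking depth:
  Position 0 '(': depth becomes 1
  Position 1 '(': depth becomes 2
  Position 2 '(': depth becomes 3
  Position 3 '(': depth becomes 4
  Position 4 ')': depth becomes 3
  Position 5 '(': depth becomes 4
  Position 6 '(': depth becomes 5
  Position 7 '(': depth becomes 6
  Position 8 ')': depth becomes 5
  Position 9 ')': depth becomes 4
  Position 10 ')': depth becomes 3
  Position 11 ')': depth becomes 2
  Position 12 ')': depth becomes 1
  Position 13 ')': depth becomes 0
Maximum depth reached: 6

6


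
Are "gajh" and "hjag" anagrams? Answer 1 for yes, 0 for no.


Strings: "gajh", "hjag"
Sorted first:  aghj
Sorted second: aghj
Sorted forms match => anagrams

1


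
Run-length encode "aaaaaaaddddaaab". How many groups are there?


Input: aaaaaaaddddaaab
Scanning for consecutive runs:
  Group 1: 'a' x 7 (positions 0-6)
  Group 2: 'd' x 4 (positions 7-10)
  Group 3: 'a' x 3 (positions 11-13)
  Group 4: 'b' x 1 (positions 14-14)
Total groups: 4

4


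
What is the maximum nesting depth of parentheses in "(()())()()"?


Input: "(()())()()"
Tracking depth:
  Position 0 '(': depth becomes 1
  Position 1 '(': depth becomes 2
  Position 2 ')': depth becomes 1
  Position 3 '(': depth becomes 2
  Position 4 ')': depth becomes 1
  Position 5 ')': depth becomes 0
  Position 6 '(': depth becomes 1
  Position 7 ')': depth becomes 0
  Position 8 '(': depth becomes 1
  Position 9 ')': depth becomes 0
Maximum depth reached: 2

2


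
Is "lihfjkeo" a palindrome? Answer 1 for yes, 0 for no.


Input: lihfjkeo
Reversed: oekjfhil
  Compare pos 0 ('l') with pos 7 ('o'): MISMATCH
  Compare pos 1 ('i') with pos 6 ('e'): MISMATCH
  Compare pos 2 ('h') with pos 5 ('k'): MISMATCH
  Compare pos 3 ('f') with pos 4 ('j'): MISMATCH
Result: not a palindrome

0


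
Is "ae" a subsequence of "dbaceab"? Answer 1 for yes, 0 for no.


Check if "ae" is a subsequence of "dbaceab"
Greedy scan:
  Position 0 ('d'): no match needed
  Position 1 ('b'): no match needed
  Position 2 ('a'): matches sub[0] = 'a'
  Position 3 ('c'): no match needed
  Position 4 ('e'): matches sub[1] = 'e'
  Position 5 ('a'): no match needed
  Position 6 ('b'): no match needed
All 2 characters matched => is a subsequence

1


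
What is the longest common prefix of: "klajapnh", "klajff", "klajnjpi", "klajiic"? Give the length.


Words: klajapnh, klajff, klajnjpi, klajiic
  Position 0: all 'k' => match
  Position 1: all 'l' => match
  Position 2: all 'a' => match
  Position 3: all 'j' => match
  Position 4: ('a', 'f', 'n', 'i') => mismatch, stop
LCP = "klaj" (length 4)

4


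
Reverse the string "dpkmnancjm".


Input: dpkmnancjm
Reading characters right to left:
  Position 9: 'm'
  Position 8: 'j'
  Position 7: 'c'
  Position 6: 'n'
  Position 5: 'a'
  Position 4: 'n'
  Position 3: 'm'
  Position 2: 'k'
  Position 1: 'p'
  Position 0: 'd'
Reversed: mjcnanmkpd

mjcnanmkpd


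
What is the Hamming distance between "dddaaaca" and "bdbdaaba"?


Comparing "dddaaaca" and "bdbdaaba" position by position:
  Position 0: 'd' vs 'b' => differ
  Position 1: 'd' vs 'd' => same
  Position 2: 'd' vs 'b' => differ
  Position 3: 'a' vs 'd' => differ
  Position 4: 'a' vs 'a' => same
  Position 5: 'a' vs 'a' => same
  Position 6: 'c' vs 'b' => differ
  Position 7: 'a' vs 'a' => same
Total differences (Hamming distance): 4

4


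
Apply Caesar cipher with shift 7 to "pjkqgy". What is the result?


Caesar cipher: shift "pjkqgy" by 7
  'p' (pos 15) + 7 = pos 22 = 'w'
  'j' (pos 9) + 7 = pos 16 = 'q'
  'k' (pos 10) + 7 = pos 17 = 'r'
  'q' (pos 16) + 7 = pos 23 = 'x'
  'g' (pos 6) + 7 = pos 13 = 'n'
  'y' (pos 24) + 7 = pos 5 = 'f'
Result: wqrxnf

wqrxnf


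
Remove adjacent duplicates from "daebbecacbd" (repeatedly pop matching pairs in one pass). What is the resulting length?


Input: daebbecacbd
Stack-based adjacent duplicate removal:
  Read 'd': push. Stack: d
  Read 'a': push. Stack: da
  Read 'e': push. Stack: dae
  Read 'b': push. Stack: daeb
  Read 'b': matches stack top 'b' => pop. Stack: dae
  Read 'e': matches stack top 'e' => pop. Stack: da
  Read 'c': push. Stack: dac
  Read 'a': push. Stack: daca
  Read 'c': push. Stack: dacac
  Read 'b': push. Stack: dacacb
  Read 'd': push. Stack: dacacbd
Final stack: "dacacbd" (length 7)

7


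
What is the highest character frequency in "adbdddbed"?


Input: adbdddbed
Character counts:
  'a': 1
  'b': 2
  'd': 5
  'e': 1
Maximum frequency: 5

5


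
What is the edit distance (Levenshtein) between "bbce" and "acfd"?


Computing edit distance: "bbce" -> "acfd"
DP table:
           a    c    f    d
      0    1    2    3    4
  b   1    1    2    3    4
  b   2    2    2    3    4
  c   3    3    2    3    4
  e   4    4    3    3    4
Edit distance = dp[4][4] = 4

4


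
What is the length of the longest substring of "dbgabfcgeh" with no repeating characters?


Input: "dbgabfcgeh"
Sliding window (track last position of each char):
  Position 0 ('d'): window [0,0] length 1 -- new best
  Position 1 ('b'): window [0,1] length 2 -- new best
  Position 2 ('g'): window [0,2] length 3 -- new best
  Position 3 ('a'): window [0,3] length 4 -- new best
  Position 4 ('b'): repeat (last at 1), move window start to 2
  Position 4 ('b'): window [2,4] length 3
  Position 5 ('f'): window [2,5] length 4
  Position 6 ('c'): window [2,6] length 5 -- new best
  Position 7 ('g'): repeat (last at 2), move window start to 3
  Position 7 ('g'): window [3,7] length 5
  Position 8 ('e'): window [3,8] length 6 -- new best
  Position 9 ('h'): window [3,9] length 7 -- new best
Longest substring with no repeats: "abfcgeh" with length 7

7


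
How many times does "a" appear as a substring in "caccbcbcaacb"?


Searching for "a" in "caccbcbcaacb"
Scanning each position:
  Position 0: "c" => no
  Position 1: "a" => MATCH
  Position 2: "c" => no
  Position 3: "c" => no
  Position 4: "b" => no
  Position 5: "c" => no
  Position 6: "b" => no
  Position 7: "c" => no
  Position 8: "a" => MATCH
  Position 9: "a" => MATCH
  Position 10: "c" => no
  Position 11: "b" => no
Total occurrences: 3

3


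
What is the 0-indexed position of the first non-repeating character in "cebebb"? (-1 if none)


Input: cebebb
Character frequencies:
  'b': 3
  'c': 1
  'e': 2
Scanning left to right for freq == 1:
  Position 0 ('c'): unique! => answer = 0

0


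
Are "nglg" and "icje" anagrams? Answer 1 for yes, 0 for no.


Strings: "nglg", "icje"
Sorted first:  ggln
Sorted second: ceij
Differ at position 0: 'g' vs 'c' => not anagrams

0


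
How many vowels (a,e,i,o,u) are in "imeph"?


Input: imeph
Checking each character:
  'i' at position 0: vowel (running total: 1)
  'm' at position 1: consonant
  'e' at position 2: vowel (running total: 2)
  'p' at position 3: consonant
  'h' at position 4: consonant
Total vowels: 2

2


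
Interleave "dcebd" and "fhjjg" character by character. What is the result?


Interleaving "dcebd" and "fhjjg":
  Position 0: 'd' from first, 'f' from second => "df"
  Position 1: 'c' from first, 'h' from second => "ch"
  Position 2: 'e' from first, 'j' from second => "ej"
  Position 3: 'b' from first, 'j' from second => "bj"
  Position 4: 'd' from first, 'g' from second => "dg"
Result: dfchejbjdg

dfchejbjdg


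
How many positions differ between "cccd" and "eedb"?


Comparing "cccd" and "eedb" position by position:
  Position 0: 'c' vs 'e' => DIFFER
  Position 1: 'c' vs 'e' => DIFFER
  Position 2: 'c' vs 'd' => DIFFER
  Position 3: 'd' vs 'b' => DIFFER
Positions that differ: 4

4


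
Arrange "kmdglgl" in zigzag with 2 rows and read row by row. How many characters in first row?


Zigzag "kmdglgl" into 2 rows:
Placing characters:
  'k' => row 0
  'm' => row 1
  'd' => row 0
  'g' => row 1
  'l' => row 0
  'g' => row 1
  'l' => row 0
Rows:
  Row 0: "kdll"
  Row 1: "mgg"
First row length: 4

4


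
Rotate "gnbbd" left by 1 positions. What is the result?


Input: "gnbbd", rotate left by 1
First 1 characters: "g"
Remaining characters: "nbbd"
Concatenate remaining + first: "nbbd" + "g" = "nbbdg"

nbbdg


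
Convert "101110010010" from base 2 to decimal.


Input: "101110010010" in base 2
Positional expansion:
  Digit '1' (value 1) x 2^11 = 2048
  Digit '0' (value 0) x 2^10 = 0
  Digit '1' (value 1) x 2^9 = 512
  Digit '1' (value 1) x 2^8 = 256
  Digit '1' (value 1) x 2^7 = 128
  Digit '0' (value 0) x 2^6 = 0
  Digit '0' (value 0) x 2^5 = 0
  Digit '1' (value 1) x 2^4 = 16
  Digit '0' (value 0) x 2^3 = 0
  Digit '0' (value 0) x 2^2 = 0
  Digit '1' (value 1) x 2^1 = 2
  Digit '0' (value 0) x 2^0 = 0
Sum = 2962

2962


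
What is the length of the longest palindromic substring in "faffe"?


Input: "faffe"
Checking substrings for palindromes:
  [0:3] "faf" (len 3) => palindrome
  [2:4] "ff" (len 2) => palindrome
Longest palindromic substring: "faf" with length 3

3


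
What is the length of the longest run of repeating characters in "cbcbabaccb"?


Input: "cbcbabaccb"
Scanning for longest run:
  Position 1 ('b'): new char, reset run to 1
  Position 2 ('c'): new char, reset run to 1
  Position 3 ('b'): new char, reset run to 1
  Position 4 ('a'): new char, reset run to 1
  Position 5 ('b'): new char, reset run to 1
  Position 6 ('a'): new char, reset run to 1
  Position 7 ('c'): new char, reset run to 1
  Position 8 ('c'): continues run of 'c', length=2
  Position 9 ('b'): new char, reset run to 1
Longest run: 'c' with length 2

2


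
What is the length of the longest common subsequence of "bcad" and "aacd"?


LCS of "bcad" and "aacd"
DP table:
           a    a    c    d
      0    0    0    0    0
  b   0    0    0    0    0
  c   0    0    0    1    1
  a   0    1    1    1    1
  d   0    1    1    1    2
LCS length = dp[4][4] = 2

2


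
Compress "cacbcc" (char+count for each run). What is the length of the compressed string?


Input: cacbcc
Runs:
  'c' x 1 => "c1"
  'a' x 1 => "a1"
  'c' x 1 => "c1"
  'b' x 1 => "b1"
  'c' x 2 => "c2"
Compressed: "c1a1c1b1c2"
Compressed length: 10

10


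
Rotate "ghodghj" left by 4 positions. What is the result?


Input: "ghodghj", rotate left by 4
First 4 characters: "ghod"
Remaining characters: "ghj"
Concatenate remaining + first: "ghj" + "ghod" = "ghjghod"

ghjghod


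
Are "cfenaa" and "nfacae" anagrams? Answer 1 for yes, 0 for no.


Strings: "cfenaa", "nfacae"
Sorted first:  aacefn
Sorted second: aacefn
Sorted forms match => anagrams

1


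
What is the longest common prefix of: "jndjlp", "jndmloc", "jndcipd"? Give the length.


Words: jndjlp, jndmloc, jndcipd
  Position 0: all 'j' => match
  Position 1: all 'n' => match
  Position 2: all 'd' => match
  Position 3: ('j', 'm', 'c') => mismatch, stop
LCP = "jnd" (length 3)

3


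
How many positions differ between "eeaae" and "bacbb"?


Comparing "eeaae" and "bacbb" position by position:
  Position 0: 'e' vs 'b' => DIFFER
  Position 1: 'e' vs 'a' => DIFFER
  Position 2: 'a' vs 'c' => DIFFER
  Position 3: 'a' vs 'b' => DIFFER
  Position 4: 'e' vs 'b' => DIFFER
Positions that differ: 5

5


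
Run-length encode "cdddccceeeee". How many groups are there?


Input: cdddccceeeee
Scanning for consecutive runs:
  Group 1: 'c' x 1 (positions 0-0)
  Group 2: 'd' x 3 (positions 1-3)
  Group 3: 'c' x 3 (positions 4-6)
  Group 4: 'e' x 5 (positions 7-11)
Total groups: 4

4


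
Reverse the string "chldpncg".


Input: chldpncg
Reading characters right to left:
  Position 7: 'g'
  Position 6: 'c'
  Position 5: 'n'
  Position 4: 'p'
  Position 3: 'd'
  Position 2: 'l'
  Position 1: 'h'
  Position 0: 'c'
Reversed: gcnpdlhc

gcnpdlhc


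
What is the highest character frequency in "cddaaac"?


Input: cddaaac
Character counts:
  'a': 3
  'c': 2
  'd': 2
Maximum frequency: 3

3


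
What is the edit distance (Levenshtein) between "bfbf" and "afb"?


Computing edit distance: "bfbf" -> "afb"
DP table:
           a    f    b
      0    1    2    3
  b   1    1    2    2
  f   2    2    1    2
  b   3    3    2    1
  f   4    4    3    2
Edit distance = dp[4][3] = 2

2


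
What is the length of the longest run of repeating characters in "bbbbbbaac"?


Input: "bbbbbbaac"
Scanning for longest run:
  Position 1 ('b'): continues run of 'b', length=2
  Position 2 ('b'): continues run of 'b', length=3
  Position 3 ('b'): continues run of 'b', length=4
  Position 4 ('b'): continues run of 'b', length=5
  Position 5 ('b'): continues run of 'b', length=6
  Position 6 ('a'): new char, reset run to 1
  Position 7 ('a'): continues run of 'a', length=2
  Position 8 ('c'): new char, reset run to 1
Longest run: 'b' with length 6

6


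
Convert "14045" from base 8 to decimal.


Input: "14045" in base 8
Positional expansion:
  Digit '1' (value 1) x 8^4 = 4096
  Digit '4' (value 4) x 8^3 = 2048
  Digit '0' (value 0) x 8^2 = 0
  Digit '4' (value 4) x 8^1 = 32
  Digit '5' (value 5) x 8^0 = 5
Sum = 6181

6181


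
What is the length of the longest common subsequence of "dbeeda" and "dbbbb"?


LCS of "dbeeda" and "dbbbb"
DP table:
           d    b    b    b    b
      0    0    0    0    0    0
  d   0    1    1    1    1    1
  b   0    1    2    2    2    2
  e   0    1    2    2    2    2
  e   0    1    2    2    2    2
  d   0    1    2    2    2    2
  a   0    1    2    2    2    2
LCS length = dp[6][5] = 2

2


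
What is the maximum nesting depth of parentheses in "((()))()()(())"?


Input: "((()))()()(())"
Tracking depth:
  Position 0 '(': depth becomes 1
  Position 1 '(': depth becomes 2
  Position 2 '(': depth becomes 3
  Position 3 ')': depth becomes 2
  Position 4 ')': depth becomes 1
  Position 5 ')': depth becomes 0
  Position 6 '(': depth becomes 1
  Position 7 ')': depth becomes 0
  Position 8 '(': depth becomes 1
  Position 9 ')': depth becomes 0
  Position 10 '(': depth becomes 1
  Position 11 '(': depth becomes 2
  Position 12 ')': depth becomes 1
  Position 13 ')': depth becomes 0
Maximum depth reached: 3

3


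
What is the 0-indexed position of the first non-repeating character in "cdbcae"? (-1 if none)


Input: cdbcae
Character frequencies:
  'a': 1
  'b': 1
  'c': 2
  'd': 1
  'e': 1
Scanning left to right for freq == 1:
  Position 0 ('c'): freq=2, skip
  Position 1 ('d'): unique! => answer = 1

1


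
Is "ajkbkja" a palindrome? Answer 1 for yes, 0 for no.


Input: ajkbkja
Reversed: ajkbkja
  Compare pos 0 ('a') with pos 6 ('a'): match
  Compare pos 1 ('j') with pos 5 ('j'): match
  Compare pos 2 ('k') with pos 4 ('k'): match
Result: palindrome

1


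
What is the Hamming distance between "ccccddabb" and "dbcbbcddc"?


Comparing "ccccddabb" and "dbcbbcddc" position by position:
  Position 0: 'c' vs 'd' => differ
  Position 1: 'c' vs 'b' => differ
  Position 2: 'c' vs 'c' => same
  Position 3: 'c' vs 'b' => differ
  Position 4: 'd' vs 'b' => differ
  Position 5: 'd' vs 'c' => differ
  Position 6: 'a' vs 'd' => differ
  Position 7: 'b' vs 'd' => differ
  Position 8: 'b' vs 'c' => differ
Total differences (Hamming distance): 8

8


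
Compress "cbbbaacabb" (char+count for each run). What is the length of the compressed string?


Input: cbbbaacabb
Runs:
  'c' x 1 => "c1"
  'b' x 3 => "b3"
  'a' x 2 => "a2"
  'c' x 1 => "c1"
  'a' x 1 => "a1"
  'b' x 2 => "b2"
Compressed: "c1b3a2c1a1b2"
Compressed length: 12

12


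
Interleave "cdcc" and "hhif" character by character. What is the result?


Interleaving "cdcc" and "hhif":
  Position 0: 'c' from first, 'h' from second => "ch"
  Position 1: 'd' from first, 'h' from second => "dh"
  Position 2: 'c' from first, 'i' from second => "ci"
  Position 3: 'c' from first, 'f' from second => "cf"
Result: chdhcicf

chdhcicf


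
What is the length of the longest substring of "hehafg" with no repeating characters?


Input: "hehafg"
Sliding window (track last position of each char):
  Position 0 ('h'): window [0,0] length 1 -- new best
  Position 1 ('e'): window [0,1] length 2 -- new best
  Position 2 ('h'): repeat (last at 0), move window start to 1
  Position 2 ('h'): window [1,2] length 2
  Position 3 ('a'): window [1,3] length 3 -- new best
  Position 4 ('f'): window [1,4] length 4 -- new best
  Position 5 ('g'): window [1,5] length 5 -- new best
Longest substring with no repeats: "ehafg" with length 5

5


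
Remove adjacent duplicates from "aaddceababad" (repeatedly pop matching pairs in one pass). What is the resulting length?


Input: aaddceababad
Stack-based adjacent duplicate removal:
  Read 'a': push. Stack: a
  Read 'a': matches stack top 'a' => pop. Stack: (empty)
  Read 'd': push. Stack: d
  Read 'd': matches stack top 'd' => pop. Stack: (empty)
  Read 'c': push. Stack: c
  Read 'e': push. Stack: ce
  Read 'a': push. Stack: cea
  Read 'b': push. Stack: ceab
  Read 'a': push. Stack: ceaba
  Read 'b': push. Stack: ceabab
  Read 'a': push. Stack: ceababa
  Read 'd': push. Stack: ceababad
Final stack: "ceababad" (length 8)

8


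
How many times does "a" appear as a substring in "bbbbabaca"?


Searching for "a" in "bbbbabaca"
Scanning each position:
  Position 0: "b" => no
  Position 1: "b" => no
  Position 2: "b" => no
  Position 3: "b" => no
  Position 4: "a" => MATCH
  Position 5: "b" => no
  Position 6: "a" => MATCH
  Position 7: "c" => no
  Position 8: "a" => MATCH
Total occurrences: 3

3
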